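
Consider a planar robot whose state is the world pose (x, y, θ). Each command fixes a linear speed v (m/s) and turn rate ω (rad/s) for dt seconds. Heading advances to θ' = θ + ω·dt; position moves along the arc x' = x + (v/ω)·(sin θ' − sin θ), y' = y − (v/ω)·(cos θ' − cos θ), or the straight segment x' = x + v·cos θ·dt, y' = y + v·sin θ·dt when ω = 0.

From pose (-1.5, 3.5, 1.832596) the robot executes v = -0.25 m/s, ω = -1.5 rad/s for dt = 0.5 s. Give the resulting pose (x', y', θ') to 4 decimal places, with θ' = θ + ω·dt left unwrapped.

(-1.5138, 3.3787, 1.0826)

θ' = 1.8326 + -1.5·0.5 = 1.0826
R = v/ω = -0.25/-1.5 = 0.1667
x' = -1.5 + 0.1667·(sin 1.0826 − sin 1.8326) = -1.5138
y' = 3.5 − 0.1667·(cos 1.0826 − cos 1.8326) = 3.3787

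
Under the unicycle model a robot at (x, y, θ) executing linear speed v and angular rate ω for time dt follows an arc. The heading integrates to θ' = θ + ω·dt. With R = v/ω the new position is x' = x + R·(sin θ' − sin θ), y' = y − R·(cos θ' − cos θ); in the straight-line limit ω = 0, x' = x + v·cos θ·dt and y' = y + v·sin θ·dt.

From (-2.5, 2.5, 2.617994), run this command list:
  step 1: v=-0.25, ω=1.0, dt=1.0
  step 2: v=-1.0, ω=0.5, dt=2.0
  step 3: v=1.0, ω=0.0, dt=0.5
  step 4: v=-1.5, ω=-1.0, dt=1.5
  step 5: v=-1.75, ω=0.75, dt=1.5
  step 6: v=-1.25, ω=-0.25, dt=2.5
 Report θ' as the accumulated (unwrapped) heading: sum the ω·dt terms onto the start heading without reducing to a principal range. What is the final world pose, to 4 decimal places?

(4.5975, 8.4023, 3.6180)

step 1: θ'=3.6180 (R=-0.2500) → pose (-2.2604, 2.4943, 3.6180)
step 2: θ'=4.6180 (R=-2.0000) → pose (-1.1864, 4.0831, 4.6180)
step 3: θ'=4.6180 (straight) → pose (-1.2336, 3.5854, 4.6180)
step 4: θ'=3.1180 (R=1.5000) → pose (0.2952, 4.9436, 3.1180)
step 5: θ'=4.2430 (R=-2.3333) → pose (2.4312, 6.2208, 4.2430)
step 6: θ'=3.6180 (R=5.0000) → pose (4.5975, 8.4023, 3.6180)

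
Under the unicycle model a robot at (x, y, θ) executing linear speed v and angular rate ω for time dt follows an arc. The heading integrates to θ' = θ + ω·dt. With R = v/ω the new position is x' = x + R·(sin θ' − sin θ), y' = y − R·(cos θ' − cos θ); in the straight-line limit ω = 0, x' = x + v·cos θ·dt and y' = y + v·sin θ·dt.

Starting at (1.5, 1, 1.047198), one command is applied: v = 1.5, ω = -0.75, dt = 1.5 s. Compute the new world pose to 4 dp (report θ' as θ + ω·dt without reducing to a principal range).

(3.3875, 1.9940, -0.0778)

θ' = 1.0472 + -0.75·1.5 = -0.0778
R = v/ω = 1.5/-0.75 = -2.0000
x' = 1.5 + -2.0000·(sin -0.0778 − sin 1.0472) = 3.3875
y' = 1 − -2.0000·(cos -0.0778 − cos 1.0472) = 1.9940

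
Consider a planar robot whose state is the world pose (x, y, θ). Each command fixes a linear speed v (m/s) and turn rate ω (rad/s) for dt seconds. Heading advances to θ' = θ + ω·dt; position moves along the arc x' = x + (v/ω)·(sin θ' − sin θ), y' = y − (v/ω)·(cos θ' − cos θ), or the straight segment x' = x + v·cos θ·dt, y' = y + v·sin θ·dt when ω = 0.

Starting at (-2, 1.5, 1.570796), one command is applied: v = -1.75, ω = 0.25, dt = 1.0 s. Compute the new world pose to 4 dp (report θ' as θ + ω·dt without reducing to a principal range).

θ' = 1.5708 + 0.25·1.0 = 1.8208
R = v/ω = -1.75/0.25 = -7.0000
x' = -2 + -7.0000·(sin 1.8208 − sin 1.5708) = -1.7824
y' = 1.5 − -7.0000·(cos 1.8208 − cos 1.5708) = -0.2318

(-1.7824, -0.2318, 1.8208)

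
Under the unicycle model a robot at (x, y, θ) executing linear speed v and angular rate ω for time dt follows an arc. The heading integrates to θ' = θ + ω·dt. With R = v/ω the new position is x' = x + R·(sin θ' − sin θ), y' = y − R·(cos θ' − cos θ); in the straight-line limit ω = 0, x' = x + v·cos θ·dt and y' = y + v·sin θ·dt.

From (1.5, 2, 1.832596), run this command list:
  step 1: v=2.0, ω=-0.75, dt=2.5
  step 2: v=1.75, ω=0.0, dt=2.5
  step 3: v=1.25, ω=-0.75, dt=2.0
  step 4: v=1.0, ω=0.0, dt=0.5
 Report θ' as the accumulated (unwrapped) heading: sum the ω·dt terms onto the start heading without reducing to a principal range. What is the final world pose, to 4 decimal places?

(10.1694, 3.0513, -1.5424)

step 1: θ'=-0.0424 (R=-2.6667) → pose (4.1888, 5.3545, -0.0424)
step 2: θ'=-0.0424 (straight) → pose (8.5599, 5.1690, -0.0424)
step 3: θ'=-1.5424 (R=-1.6667) → pose (10.1553, 3.5511, -1.5424)
step 4: θ'=-1.5424 (straight) → pose (10.1694, 3.0513, -1.5424)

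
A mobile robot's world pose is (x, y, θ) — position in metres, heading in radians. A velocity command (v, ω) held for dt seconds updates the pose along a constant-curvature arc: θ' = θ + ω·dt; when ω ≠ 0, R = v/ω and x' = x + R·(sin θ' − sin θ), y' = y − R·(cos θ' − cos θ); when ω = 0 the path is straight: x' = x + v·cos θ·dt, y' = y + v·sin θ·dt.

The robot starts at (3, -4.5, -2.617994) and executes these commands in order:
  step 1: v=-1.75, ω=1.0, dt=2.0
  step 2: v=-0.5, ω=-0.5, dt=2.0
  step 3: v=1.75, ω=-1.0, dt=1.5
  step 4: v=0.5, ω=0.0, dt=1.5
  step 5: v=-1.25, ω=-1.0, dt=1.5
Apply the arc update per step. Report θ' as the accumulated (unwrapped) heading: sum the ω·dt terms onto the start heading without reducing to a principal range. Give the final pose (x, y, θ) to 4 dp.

step 1: θ'=-0.6180 (R=-1.7500) → pose (3.1390, -1.5581, -0.6180)
step 2: θ'=-1.6180 (R=1.0000) → pose (2.7195, -0.6959, -1.6180)
step 3: θ'=-3.1180 (R=-1.7500) → pose (1.0127, -2.3629, -3.1180)
step 4: θ'=-3.1180 (straight) → pose (0.2629, -2.3806, -3.1180)
step 5: θ'=-4.6180 (R=1.2500) → pose (1.5368, -3.5124, -4.6180)

(1.5368, -3.5124, -4.6180)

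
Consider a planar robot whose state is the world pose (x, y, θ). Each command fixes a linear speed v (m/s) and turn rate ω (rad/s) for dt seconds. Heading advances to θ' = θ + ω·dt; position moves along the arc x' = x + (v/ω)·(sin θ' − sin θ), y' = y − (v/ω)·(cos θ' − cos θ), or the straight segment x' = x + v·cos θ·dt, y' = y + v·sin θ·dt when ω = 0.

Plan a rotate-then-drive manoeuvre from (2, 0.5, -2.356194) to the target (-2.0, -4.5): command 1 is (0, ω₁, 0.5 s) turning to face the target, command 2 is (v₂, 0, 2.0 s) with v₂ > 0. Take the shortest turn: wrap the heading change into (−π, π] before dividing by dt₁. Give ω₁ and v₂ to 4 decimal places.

ω₁ = 0.2213, v₂ = 3.2016

heading to target = atan2(-4.5−0.5, -2−2) = -2.2455
Δθ = wrap(-2.2455 − -2.3562) = 0.1107; ω₁ = Δθ/dt₁ = 0.2213
distance = √((-2−2)² + (-4.5−0.5)²) = 6.4031; v₂ = distance/dt₂ = 3.2016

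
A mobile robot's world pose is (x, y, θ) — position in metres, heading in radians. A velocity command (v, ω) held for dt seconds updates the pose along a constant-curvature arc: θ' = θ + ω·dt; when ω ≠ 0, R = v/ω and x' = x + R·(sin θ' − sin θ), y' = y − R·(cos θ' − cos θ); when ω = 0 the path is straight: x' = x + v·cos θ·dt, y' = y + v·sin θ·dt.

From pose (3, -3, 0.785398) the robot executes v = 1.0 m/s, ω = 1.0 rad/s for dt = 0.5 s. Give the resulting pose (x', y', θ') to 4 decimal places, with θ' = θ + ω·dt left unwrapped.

θ' = 0.7854 + 1.0·0.5 = 1.2854
R = v/ω = 1.0/1.0 = 1.0000
x' = 3 + 1.0000·(sin 1.2854 − sin 0.7854) = 3.2524
y' = -3 − 1.0000·(cos 1.2854 − cos 0.7854) = -2.5744

(3.2524, -2.5744, 1.2854)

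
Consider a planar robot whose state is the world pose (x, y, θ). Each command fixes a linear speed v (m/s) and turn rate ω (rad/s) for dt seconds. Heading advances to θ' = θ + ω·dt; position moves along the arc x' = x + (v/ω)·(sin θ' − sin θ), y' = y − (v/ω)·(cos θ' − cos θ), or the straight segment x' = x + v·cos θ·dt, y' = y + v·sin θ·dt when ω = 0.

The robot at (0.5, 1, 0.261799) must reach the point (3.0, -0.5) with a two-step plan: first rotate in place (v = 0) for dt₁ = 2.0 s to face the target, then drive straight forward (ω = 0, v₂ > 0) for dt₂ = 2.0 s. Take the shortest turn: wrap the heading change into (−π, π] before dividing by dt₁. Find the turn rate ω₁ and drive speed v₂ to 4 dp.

ω₁ = -0.4011, v₂ = 1.4577

heading to target = atan2(-0.5−1, 3−0.5) = -0.5404
Δθ = wrap(-0.5404 − 0.2618) = -0.8022; ω₁ = Δθ/dt₁ = -0.4011
distance = √((3−0.5)² + (-0.5−1)²) = 2.9155; v₂ = distance/dt₂ = 1.4577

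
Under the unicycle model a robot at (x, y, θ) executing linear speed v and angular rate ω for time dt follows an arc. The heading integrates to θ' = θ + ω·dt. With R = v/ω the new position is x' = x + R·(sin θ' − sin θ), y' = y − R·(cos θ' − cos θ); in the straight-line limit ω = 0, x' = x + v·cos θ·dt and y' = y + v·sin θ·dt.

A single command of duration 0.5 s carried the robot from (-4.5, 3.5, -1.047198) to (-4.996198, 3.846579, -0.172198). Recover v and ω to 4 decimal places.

Δθ = -0.172198 − -1.047198 = 0.875000
ω = Δθ/dt = 0.875000/0.5 = 1.7500
R = Δx/(sin θ' − sin θ) = -0.7143
v = R·ω = -0.7143·1.7500 = -1.2500

v = -1.2500, ω = 1.7500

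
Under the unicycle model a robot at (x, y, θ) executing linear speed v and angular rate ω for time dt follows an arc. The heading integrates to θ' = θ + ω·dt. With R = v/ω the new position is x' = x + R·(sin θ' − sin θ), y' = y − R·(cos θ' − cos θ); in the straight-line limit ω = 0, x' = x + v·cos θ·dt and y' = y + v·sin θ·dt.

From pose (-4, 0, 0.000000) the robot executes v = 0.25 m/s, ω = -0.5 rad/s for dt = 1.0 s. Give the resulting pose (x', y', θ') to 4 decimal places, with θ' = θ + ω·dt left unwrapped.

(-3.7603, -0.0612, -0.5000)

θ' = 0.0000 + -0.5·1.0 = -0.5000
R = v/ω = 0.25/-0.5 = -0.5000
x' = -4 + -0.5000·(sin -0.5000 − sin 0.0000) = -3.7603
y' = 0 − -0.5000·(cos -0.5000 − cos 0.0000) = -0.0612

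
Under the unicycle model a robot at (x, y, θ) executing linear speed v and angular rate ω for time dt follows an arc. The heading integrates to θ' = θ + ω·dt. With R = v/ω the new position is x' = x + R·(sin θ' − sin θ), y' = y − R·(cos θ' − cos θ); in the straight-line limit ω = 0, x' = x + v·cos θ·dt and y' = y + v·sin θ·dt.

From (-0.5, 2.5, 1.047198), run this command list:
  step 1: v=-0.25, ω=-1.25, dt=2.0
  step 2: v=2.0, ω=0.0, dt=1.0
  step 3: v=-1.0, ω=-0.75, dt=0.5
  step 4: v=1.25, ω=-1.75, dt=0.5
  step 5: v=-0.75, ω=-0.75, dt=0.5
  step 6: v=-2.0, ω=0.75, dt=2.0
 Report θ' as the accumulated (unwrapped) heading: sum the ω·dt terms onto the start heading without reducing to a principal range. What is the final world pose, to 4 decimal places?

step 1: θ'=-1.4528 (R=0.2000) → pose (-0.8718, 2.5765, -1.4528)
step 2: θ'=-1.4528 (straight) → pose (-0.6364, 0.5904, -1.4528)
step 3: θ'=-1.8278 (R=1.3333) → pose (-0.6019, 1.0862, -1.8278)
step 4: θ'=-2.7028 (R=-0.7143) → pose (-0.9892, 0.6212, -2.7028)
step 5: θ'=-3.0778 (R=1.0000) → pose (-0.6281, 0.7139, -3.0778)
step 6: θ'=-1.5778 (R=-2.6667) → pose (1.8685, 3.3564, -1.5778)

(1.8685, 3.3564, -1.5778)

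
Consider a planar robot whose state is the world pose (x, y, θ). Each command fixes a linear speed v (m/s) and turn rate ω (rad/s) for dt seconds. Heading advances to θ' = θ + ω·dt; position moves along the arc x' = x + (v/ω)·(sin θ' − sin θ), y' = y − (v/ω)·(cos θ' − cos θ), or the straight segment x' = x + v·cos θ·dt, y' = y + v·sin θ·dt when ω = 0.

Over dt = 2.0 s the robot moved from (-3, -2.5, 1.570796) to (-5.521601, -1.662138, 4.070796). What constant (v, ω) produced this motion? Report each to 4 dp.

Δθ = 4.070796 − 1.570796 = 2.500000
ω = Δθ/dt = 2.500000/2.0 = 1.2500
R = Δx/(sin θ' − sin θ) = 1.4000
v = R·ω = 1.4000·1.2500 = 1.7500

v = 1.7500, ω = 1.2500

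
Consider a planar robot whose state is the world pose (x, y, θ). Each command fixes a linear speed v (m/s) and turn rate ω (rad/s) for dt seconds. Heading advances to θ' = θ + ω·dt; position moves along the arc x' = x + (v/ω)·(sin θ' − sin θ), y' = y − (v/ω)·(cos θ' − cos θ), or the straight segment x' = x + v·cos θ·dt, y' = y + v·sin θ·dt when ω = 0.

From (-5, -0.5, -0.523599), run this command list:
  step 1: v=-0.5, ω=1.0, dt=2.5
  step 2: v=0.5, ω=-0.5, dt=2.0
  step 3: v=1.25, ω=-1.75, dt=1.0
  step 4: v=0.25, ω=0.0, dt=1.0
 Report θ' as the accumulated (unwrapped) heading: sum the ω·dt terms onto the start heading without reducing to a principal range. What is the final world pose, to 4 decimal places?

step 1: θ'=1.9764 (R=-0.5000) → pose (-5.7094, -1.1303, 1.9764)
step 2: θ'=0.9764 (R=-1.0000) → pose (-5.6191, -0.1757, 0.9764)
step 3: θ'=-0.7736 (R=-0.7143) → pose (-4.5282, -0.0647, -0.7736)
step 4: θ'=-0.7736 (straight) → pose (-4.3493, -0.2394, -0.7736)

(-4.3493, -0.2394, -0.7736)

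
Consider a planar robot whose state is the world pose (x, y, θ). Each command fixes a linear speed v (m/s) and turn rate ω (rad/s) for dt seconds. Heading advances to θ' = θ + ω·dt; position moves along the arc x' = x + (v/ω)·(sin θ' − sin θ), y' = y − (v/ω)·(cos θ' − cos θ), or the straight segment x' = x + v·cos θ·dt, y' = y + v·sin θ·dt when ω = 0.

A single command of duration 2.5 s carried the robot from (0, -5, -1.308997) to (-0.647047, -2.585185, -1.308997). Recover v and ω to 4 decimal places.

Δθ = -1.308997 − -1.308997 = 0.000000
ω = Δθ/dt = 0.000000/2.5 = 0.0000
ω = 0 → v = (Δx·cos θ + Δy·sin θ)/dt = -1.0000

v = -1.0000, ω = 0.0000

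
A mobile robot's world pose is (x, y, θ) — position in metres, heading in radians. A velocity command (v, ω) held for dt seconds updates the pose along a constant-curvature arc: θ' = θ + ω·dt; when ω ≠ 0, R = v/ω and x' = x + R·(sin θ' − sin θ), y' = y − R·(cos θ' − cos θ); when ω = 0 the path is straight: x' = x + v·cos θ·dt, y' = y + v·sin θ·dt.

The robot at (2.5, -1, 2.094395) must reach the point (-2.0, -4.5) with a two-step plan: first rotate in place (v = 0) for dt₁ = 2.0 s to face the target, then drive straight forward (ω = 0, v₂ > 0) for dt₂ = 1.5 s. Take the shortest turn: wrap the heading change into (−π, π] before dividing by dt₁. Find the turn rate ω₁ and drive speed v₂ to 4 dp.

heading to target = atan2(-4.5−-1, -2−2.5) = -2.4805
Δθ = wrap(-2.4805 − 2.0944) = 1.7082; ω₁ = Δθ/dt₁ = 0.8541
distance = √((-2−2.5)² + (-4.5−-1)²) = 5.7009; v₂ = distance/dt₂ = 3.8006

ω₁ = 0.8541, v₂ = 3.8006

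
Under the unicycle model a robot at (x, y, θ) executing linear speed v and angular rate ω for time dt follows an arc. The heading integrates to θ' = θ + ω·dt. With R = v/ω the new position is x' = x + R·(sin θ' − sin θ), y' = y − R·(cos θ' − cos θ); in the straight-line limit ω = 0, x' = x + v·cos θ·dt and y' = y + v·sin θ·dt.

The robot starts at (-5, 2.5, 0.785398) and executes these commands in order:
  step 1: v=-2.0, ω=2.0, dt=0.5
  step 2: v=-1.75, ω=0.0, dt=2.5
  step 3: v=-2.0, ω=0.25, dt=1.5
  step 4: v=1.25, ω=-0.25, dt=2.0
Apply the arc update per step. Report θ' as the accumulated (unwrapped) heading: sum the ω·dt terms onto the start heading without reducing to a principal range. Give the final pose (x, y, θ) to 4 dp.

(-3.9952, -3.1065, 1.6604)

step 1: θ'=1.7854 (R=-1.0000) → pose (-5.2700, 1.5799, 1.7854)
step 2: θ'=1.7854 (straight) → pose (-4.3383, -2.6947, 1.7854)
step 3: θ'=2.1604 (R=-8.0000) → pose (-3.1711, -5.4393, 2.1604)
step 4: θ'=1.6604 (R=-5.0000) → pose (-3.9952, -3.1065, 1.6604)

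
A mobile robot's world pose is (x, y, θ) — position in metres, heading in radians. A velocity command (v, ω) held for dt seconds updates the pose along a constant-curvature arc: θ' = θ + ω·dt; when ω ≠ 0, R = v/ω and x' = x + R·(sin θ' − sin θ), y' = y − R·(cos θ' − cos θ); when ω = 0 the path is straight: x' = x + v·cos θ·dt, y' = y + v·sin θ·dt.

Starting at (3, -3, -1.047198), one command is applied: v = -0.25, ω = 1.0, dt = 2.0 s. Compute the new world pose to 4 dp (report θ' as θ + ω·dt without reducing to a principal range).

θ' = -1.0472 + 1.0·2.0 = 0.9528
R = v/ω = -0.25/1.0 = -0.2500
x' = 3 + -0.2500·(sin 0.9528 − sin -1.0472) = 2.5797
y' = -3 − -0.2500·(cos 0.9528 − cos -1.0472) = -2.9801

(2.5797, -2.9801, 0.9528)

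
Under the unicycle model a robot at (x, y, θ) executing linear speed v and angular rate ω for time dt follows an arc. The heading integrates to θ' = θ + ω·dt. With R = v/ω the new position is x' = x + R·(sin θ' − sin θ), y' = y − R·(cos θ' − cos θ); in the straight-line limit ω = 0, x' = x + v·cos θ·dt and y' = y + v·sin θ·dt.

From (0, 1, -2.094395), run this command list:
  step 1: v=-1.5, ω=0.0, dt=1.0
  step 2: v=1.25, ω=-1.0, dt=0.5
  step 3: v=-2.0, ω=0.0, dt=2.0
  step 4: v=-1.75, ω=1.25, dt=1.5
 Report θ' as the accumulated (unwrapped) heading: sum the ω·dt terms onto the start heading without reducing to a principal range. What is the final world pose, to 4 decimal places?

step 1: θ'=-2.0944 (straight) → pose (0.7500, 2.2990, -2.0944)
step 2: θ'=-2.5944 (R=-1.2500) → pose (0.3178, 1.8566, -2.5944)
step 3: θ'=-2.5944 (straight) → pose (3.7338, 3.9377, -2.5944)
step 4: θ'=-0.7194 (R=-1.4000) → pose (3.9279, 6.1864, -0.7194)

(3.9279, 6.1864, -0.7194)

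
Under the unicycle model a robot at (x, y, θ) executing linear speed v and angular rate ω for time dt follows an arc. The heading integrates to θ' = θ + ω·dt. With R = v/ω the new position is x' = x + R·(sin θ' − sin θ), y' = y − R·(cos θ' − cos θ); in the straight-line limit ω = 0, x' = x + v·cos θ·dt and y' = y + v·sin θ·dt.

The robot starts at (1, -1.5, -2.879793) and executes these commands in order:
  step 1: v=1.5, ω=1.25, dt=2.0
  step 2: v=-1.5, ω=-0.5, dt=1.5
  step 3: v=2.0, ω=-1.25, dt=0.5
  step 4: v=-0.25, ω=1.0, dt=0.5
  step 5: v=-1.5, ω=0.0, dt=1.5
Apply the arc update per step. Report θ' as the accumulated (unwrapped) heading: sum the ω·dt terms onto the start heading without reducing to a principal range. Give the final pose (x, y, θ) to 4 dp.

step 1: θ'=-0.3798 (R=1.2000) → pose (0.8657, -3.7736, -0.3798)
step 2: θ'=-1.1298 (R=3.0000) → pose (-0.7351, -2.2679, -1.1298)
step 3: θ'=-1.7548 (R=-1.6000) → pose (-0.6090, -3.2436, -1.7548)
step 4: θ'=-1.2548 (R=-0.2500) → pose (-0.6172, -3.1202, -1.2548)
step 5: θ'=-1.2548 (straight) → pose (-1.3164, -0.9816, -1.2548)

(-1.3164, -0.9816, -1.2548)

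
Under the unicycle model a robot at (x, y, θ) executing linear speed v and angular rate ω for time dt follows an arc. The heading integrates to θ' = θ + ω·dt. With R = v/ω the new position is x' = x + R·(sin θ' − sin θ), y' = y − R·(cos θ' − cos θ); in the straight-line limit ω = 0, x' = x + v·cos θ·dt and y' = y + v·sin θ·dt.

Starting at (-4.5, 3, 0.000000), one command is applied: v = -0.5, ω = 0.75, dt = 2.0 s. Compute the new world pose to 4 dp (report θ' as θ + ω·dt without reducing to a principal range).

θ' = 0.0000 + 0.75·2.0 = 1.5000
R = v/ω = -0.5/0.75 = -0.6667
x' = -4.5 + -0.6667·(sin 1.5000 − sin 0.0000) = -5.1650
y' = 3 − -0.6667·(cos 1.5000 − cos 0.0000) = 2.3805

(-5.1650, 2.3805, 1.5000)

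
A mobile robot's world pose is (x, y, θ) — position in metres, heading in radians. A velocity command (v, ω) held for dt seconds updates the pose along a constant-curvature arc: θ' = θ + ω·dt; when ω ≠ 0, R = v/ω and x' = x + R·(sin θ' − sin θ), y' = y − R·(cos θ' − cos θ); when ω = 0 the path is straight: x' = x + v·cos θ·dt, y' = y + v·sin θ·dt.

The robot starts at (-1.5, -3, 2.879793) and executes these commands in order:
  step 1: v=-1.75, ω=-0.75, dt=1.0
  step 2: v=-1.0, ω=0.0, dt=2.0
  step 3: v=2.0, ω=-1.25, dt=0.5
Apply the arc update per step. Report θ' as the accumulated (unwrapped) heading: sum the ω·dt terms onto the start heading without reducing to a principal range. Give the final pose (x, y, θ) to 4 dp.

step 1: θ'=2.1298 (R=2.3333) → pose (-0.1257, -4.0164, 2.1298)
step 2: θ'=2.1298 (straight) → pose (0.9349, -5.7120, 2.1298)
step 3: θ'=1.5048 (R=-1.6000) → pose (0.6949, -4.7579, 1.5048)

(0.6949, -4.7579, 1.5048)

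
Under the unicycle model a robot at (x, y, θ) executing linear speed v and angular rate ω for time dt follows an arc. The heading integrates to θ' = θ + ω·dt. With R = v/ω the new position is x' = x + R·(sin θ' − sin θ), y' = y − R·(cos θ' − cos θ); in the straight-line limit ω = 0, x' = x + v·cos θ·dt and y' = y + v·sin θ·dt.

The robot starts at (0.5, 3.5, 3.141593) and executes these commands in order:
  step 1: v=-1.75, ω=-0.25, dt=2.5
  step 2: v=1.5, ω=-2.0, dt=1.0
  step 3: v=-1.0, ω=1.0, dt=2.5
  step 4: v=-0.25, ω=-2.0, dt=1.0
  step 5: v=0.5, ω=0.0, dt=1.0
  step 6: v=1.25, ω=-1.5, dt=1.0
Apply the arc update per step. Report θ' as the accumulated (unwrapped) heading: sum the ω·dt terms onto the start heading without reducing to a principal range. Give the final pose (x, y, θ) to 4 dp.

step 1: θ'=2.5166 (R=7.0000) → pose (4.5957, 2.1767, 2.5166)
step 2: θ'=0.5166 (R=-0.7500) → pose (4.6641, 3.4371, 0.5166)
step 3: θ'=3.0166 (R=-1.0000) → pose (5.0333, 1.5754, 3.0166)
step 4: θ'=1.0166 (R=0.1250) → pose (5.1240, 1.3856, 1.0166)
step 5: θ'=1.0166 (straight) → pose (5.3871, 1.8107, 1.0166)
step 6: θ'=-0.4834 (R=-0.8333) → pose (6.4831, 2.1100, -0.4834)

(6.4831, 2.1100, -0.4834)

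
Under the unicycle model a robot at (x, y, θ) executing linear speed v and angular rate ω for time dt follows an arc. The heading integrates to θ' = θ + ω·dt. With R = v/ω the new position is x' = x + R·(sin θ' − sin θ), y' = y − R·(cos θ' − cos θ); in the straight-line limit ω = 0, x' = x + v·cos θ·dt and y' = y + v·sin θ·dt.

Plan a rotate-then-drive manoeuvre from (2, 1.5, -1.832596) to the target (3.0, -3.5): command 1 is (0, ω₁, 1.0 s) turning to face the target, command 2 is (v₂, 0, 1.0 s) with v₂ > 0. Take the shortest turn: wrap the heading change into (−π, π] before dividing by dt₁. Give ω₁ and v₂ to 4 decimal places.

heading to target = atan2(-3.5−1.5, 3−2) = -1.3734
Δθ = wrap(-1.3734 − -1.8326) = 0.4592; ω₁ = Δθ/dt₁ = 0.4592
distance = √((3−2)² + (-3.5−1.5)²) = 5.0990; v₂ = distance/dt₂ = 5.0990

ω₁ = 0.4592, v₂ = 5.0990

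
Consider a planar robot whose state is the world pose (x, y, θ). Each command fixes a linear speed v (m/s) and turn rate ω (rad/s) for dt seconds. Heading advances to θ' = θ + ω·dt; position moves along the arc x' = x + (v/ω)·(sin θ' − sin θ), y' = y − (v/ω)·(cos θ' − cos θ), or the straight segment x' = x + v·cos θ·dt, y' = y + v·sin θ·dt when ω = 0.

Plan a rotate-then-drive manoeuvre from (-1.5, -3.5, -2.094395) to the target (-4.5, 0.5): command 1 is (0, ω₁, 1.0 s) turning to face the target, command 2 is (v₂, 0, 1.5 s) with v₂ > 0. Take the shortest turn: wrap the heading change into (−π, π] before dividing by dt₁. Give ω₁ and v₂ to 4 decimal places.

ω₁ = -1.9745, v₂ = 3.3333

heading to target = atan2(0.5−-3.5, -4.5−-1.5) = 2.2143
Δθ = wrap(2.2143 − -2.0944) = -1.9745; ω₁ = Δθ/dt₁ = -1.9745
distance = √((-4.5−-1.5)² + (0.5−-3.5)²) = 5.0000; v₂ = distance/dt₂ = 3.3333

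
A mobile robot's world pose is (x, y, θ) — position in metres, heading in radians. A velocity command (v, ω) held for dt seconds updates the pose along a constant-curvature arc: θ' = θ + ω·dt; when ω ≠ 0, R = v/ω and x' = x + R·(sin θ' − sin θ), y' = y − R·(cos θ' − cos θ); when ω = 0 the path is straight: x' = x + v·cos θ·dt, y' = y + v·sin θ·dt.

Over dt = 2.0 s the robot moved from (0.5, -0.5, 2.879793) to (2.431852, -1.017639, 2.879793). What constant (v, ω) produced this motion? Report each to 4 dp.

v = -1.0000, ω = 0.0000

Δθ = 2.879793 − 2.879793 = 0.000000
ω = Δθ/dt = 0.000000/2.0 = 0.0000
ω = 0 → v = (Δx·cos θ + Δy·sin θ)/dt = -1.0000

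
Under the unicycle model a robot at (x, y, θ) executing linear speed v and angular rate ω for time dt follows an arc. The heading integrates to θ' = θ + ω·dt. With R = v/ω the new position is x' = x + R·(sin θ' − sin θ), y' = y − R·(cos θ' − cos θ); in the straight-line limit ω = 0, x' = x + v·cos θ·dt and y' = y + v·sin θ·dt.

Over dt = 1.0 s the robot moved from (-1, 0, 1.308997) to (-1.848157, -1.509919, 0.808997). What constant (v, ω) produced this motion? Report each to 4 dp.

v = -1.7500, ω = -0.5000

Δθ = 0.808997 − 1.308997 = -0.500000
ω = Δθ/dt = -0.500000/1.0 = -0.5000
R = −Δy/(cos θ' − cos θ) = 3.5000
v = R·ω = 3.5000·-0.5000 = -1.7500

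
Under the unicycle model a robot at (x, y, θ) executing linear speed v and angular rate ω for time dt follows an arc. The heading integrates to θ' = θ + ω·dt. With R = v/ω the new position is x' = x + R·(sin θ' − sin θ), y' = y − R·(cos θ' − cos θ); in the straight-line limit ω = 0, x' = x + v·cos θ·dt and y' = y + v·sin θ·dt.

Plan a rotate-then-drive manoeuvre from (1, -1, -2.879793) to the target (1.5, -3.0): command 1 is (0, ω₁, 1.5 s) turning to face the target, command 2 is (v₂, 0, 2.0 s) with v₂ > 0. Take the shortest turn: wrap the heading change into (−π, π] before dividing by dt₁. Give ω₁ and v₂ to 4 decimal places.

heading to target = atan2(-3−-1, 1.5−1) = -1.3258
Δθ = wrap(-1.3258 − -2.8798) = 1.5540; ω₁ = Δθ/dt₁ = 1.0360
distance = √((1.5−1)² + (-3−-1)²) = 2.0616; v₂ = distance/dt₂ = 1.0308

ω₁ = 1.0360, v₂ = 1.0308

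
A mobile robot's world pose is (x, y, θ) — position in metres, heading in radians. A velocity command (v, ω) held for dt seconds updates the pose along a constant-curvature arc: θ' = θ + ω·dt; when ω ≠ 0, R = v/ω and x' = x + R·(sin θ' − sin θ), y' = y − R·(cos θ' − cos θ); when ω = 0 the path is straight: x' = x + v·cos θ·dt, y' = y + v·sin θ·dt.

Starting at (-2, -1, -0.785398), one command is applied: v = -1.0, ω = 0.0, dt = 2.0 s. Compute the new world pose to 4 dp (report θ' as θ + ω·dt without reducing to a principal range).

θ' = -0.7854 + 0.0·2.0 = -0.7854
ω = 0 → straight: x' = -2 + -1.0·cos(-0.7854)·2.0 = -3.4142
y' = -1 + -1.0·sin(-0.7854)·2.0 = 0.4142

(-3.4142, 0.4142, -0.7854)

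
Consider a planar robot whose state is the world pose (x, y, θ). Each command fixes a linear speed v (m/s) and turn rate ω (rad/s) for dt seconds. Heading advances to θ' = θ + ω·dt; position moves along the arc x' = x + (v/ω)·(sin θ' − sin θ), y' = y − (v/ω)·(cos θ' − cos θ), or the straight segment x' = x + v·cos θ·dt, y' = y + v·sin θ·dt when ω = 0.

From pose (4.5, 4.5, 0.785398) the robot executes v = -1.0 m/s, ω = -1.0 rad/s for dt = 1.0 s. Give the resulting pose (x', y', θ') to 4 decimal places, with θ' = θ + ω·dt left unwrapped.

θ' = 0.7854 + -1.0·1.0 = -0.2146
R = v/ω = -1.0/-1.0 = 1.0000
x' = 4.5 + 1.0000·(sin -0.2146 − sin 0.7854) = 3.5799
y' = 4.5 − 1.0000·(cos -0.2146 − cos 0.7854) = 4.2300

(3.5799, 4.2300, -0.2146)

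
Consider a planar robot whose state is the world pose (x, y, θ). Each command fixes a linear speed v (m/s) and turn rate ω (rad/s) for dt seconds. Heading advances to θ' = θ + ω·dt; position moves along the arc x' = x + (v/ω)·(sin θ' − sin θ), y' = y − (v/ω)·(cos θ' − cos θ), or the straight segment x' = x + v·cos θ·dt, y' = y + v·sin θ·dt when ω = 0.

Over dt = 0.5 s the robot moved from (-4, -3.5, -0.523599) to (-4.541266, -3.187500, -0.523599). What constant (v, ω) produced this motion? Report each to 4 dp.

v = -1.2500, ω = 0.0000

Δθ = -0.523599 − -0.523599 = 0.000000
ω = Δθ/dt = 0.000000/0.5 = 0.0000
ω = 0 → v = (Δx·cos θ + Δy·sin θ)/dt = -1.2500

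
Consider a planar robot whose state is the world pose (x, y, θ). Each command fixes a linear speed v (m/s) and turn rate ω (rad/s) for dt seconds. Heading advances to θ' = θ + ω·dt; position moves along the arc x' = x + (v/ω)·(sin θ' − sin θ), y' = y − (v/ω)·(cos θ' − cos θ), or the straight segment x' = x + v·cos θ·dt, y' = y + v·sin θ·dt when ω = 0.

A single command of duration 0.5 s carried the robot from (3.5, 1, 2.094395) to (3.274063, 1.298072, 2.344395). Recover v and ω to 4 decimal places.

v = 0.7500, ω = 0.5000

Δθ = 2.344395 − 2.094395 = 0.250000
ω = Δθ/dt = 0.250000/0.5 = 0.5000
R = −Δy/(cos θ' − cos θ) = 1.5000
v = R·ω = 1.5000·0.5000 = 0.7500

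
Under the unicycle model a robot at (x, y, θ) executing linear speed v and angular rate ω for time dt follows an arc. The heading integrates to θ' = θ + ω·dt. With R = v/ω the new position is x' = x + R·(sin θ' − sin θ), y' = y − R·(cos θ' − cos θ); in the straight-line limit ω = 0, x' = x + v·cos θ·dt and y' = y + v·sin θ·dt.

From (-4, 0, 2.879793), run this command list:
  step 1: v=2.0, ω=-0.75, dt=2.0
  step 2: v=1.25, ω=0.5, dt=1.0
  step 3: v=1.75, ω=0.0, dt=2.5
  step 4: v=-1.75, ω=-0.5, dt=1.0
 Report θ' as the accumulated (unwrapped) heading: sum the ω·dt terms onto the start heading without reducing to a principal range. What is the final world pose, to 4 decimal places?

step 1: θ'=1.3798 (R=-2.6667) → pose (-5.9280, 3.0821, 1.3798)
step 2: θ'=1.8798 (R=2.5000) → pose (-6.0009, 4.3169, 1.8798)
step 3: θ'=1.8798 (straight) → pose (-7.3314, 8.4847, 1.8798)
step 4: θ'=1.3798 (R=3.5000) → pose (-7.2293, 6.7559, 1.3798)

(-7.2293, 6.7559, 1.3798)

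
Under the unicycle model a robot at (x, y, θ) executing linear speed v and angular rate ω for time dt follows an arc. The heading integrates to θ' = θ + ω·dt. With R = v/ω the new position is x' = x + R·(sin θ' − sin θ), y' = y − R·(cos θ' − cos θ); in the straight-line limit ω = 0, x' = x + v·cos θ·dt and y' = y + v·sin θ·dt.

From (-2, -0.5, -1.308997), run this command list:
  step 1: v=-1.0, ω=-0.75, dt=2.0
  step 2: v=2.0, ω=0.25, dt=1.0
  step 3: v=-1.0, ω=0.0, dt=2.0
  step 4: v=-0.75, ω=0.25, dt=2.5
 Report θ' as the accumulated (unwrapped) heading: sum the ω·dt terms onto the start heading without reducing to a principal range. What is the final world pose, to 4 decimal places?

(-0.1132, 2.7638, -1.9340)

step 1: θ'=-2.8090 (R=1.3333) → pose (-1.1474, 1.1054, -2.8090)
step 2: θ'=-2.5590 (R=8.0000) → pose (-2.9370, 0.2241, -2.5590)
step 3: θ'=-2.5590 (straight) → pose (-1.2669, 1.3245, -2.5590)
step 4: θ'=-1.9340 (R=-3.0000) → pose (-0.1132, 2.7638, -1.9340)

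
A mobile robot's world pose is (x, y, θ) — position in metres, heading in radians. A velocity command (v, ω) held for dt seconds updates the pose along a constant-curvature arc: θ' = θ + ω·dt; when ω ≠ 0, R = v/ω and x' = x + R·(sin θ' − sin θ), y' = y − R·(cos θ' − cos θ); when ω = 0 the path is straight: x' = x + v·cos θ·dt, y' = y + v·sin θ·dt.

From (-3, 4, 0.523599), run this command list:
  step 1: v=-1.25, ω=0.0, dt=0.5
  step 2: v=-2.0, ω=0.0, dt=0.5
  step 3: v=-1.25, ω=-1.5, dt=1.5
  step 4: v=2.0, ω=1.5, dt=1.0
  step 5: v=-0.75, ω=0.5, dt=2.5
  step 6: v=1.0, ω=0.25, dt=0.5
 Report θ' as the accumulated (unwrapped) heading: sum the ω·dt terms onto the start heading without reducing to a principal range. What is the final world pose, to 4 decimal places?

(-6.0142, 2.2932, 1.1486)

step 1: θ'=0.5236 (straight) → pose (-3.5413, 3.6875, 0.5236)
step 2: θ'=0.5236 (straight) → pose (-4.4073, 3.1875, 0.5236)
step 3: θ'=-1.7264 (R=0.8333) → pose (-5.6472, 4.0383, -1.7264)
step 4: θ'=-0.2264 (R=1.3333) → pose (-4.6293, 2.5324, -0.2264)
step 5: θ'=1.0236 (R=-1.5000) → pose (-6.2470, 1.8511, 1.0236)
step 6: θ'=1.1486 (R=4.0000) → pose (-6.0142, 2.2932, 1.1486)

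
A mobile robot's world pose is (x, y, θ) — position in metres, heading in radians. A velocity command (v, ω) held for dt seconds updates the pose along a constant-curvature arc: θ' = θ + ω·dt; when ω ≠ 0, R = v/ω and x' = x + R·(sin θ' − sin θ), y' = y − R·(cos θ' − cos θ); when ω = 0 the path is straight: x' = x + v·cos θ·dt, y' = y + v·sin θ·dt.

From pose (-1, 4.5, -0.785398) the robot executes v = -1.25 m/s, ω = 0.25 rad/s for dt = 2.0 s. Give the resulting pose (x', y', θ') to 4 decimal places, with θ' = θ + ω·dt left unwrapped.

θ' = -0.7854 + 0.25·2.0 = -0.2854
R = v/ω = -1.25/0.25 = -5.0000
x' = -1 + -5.0000·(sin -0.2854 − sin -0.7854) = -3.1278
y' = 4.5 − -5.0000·(cos -0.2854 − cos -0.7854) = 5.7622

(-3.1278, 5.7622, -0.2854)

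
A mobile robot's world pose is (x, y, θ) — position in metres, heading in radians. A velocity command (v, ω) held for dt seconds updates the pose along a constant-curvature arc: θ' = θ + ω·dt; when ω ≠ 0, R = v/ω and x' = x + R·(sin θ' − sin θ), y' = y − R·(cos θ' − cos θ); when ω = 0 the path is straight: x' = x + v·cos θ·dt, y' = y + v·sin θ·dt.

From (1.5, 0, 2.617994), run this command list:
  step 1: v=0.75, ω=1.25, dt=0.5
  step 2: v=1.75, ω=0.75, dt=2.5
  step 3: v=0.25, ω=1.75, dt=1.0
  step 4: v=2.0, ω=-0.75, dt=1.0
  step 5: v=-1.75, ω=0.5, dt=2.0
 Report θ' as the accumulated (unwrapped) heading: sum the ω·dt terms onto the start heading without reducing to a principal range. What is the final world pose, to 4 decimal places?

(-1.8174, -3.9234, 7.1180)

step 1: θ'=3.2430 (R=0.6000) → pose (1.1393, 0.0773, 3.2430)
step 2: θ'=5.1180 (R=2.3333) → pose (-0.7686, -3.1647, 5.1180)
step 3: θ'=6.8680 (R=0.1429) → pose (-0.5584, -3.2275, 6.8680)
step 4: θ'=6.1180 (R=-2.6667) → pose (1.3522, -2.8206, 6.1180)
step 5: θ'=7.1180 (R=-3.5000) → pose (-1.8174, -3.9234, 7.1180)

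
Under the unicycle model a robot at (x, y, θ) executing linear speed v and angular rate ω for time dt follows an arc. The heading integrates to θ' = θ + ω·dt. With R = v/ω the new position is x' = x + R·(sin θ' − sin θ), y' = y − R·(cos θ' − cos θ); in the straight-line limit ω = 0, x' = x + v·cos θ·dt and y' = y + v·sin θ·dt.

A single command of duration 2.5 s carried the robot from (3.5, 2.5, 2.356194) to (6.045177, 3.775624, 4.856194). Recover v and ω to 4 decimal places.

v = -1.5000, ω = 1.0000

Δθ = 4.856194 − 2.356194 = 2.500000
ω = Δθ/dt = 2.500000/2.5 = 1.0000
R = Δx/(sin θ' − sin θ) = -1.5000
v = R·ω = -1.5000·1.0000 = -1.5000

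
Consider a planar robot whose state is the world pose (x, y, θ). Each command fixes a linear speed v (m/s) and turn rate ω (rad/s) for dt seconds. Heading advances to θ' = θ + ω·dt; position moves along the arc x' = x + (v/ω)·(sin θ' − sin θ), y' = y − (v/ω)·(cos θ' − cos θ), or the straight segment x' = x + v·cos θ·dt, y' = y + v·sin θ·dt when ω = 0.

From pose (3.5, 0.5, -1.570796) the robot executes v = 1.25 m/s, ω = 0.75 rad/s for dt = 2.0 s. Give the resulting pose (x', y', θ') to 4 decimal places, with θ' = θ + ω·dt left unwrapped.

(5.0488, -1.1625, -0.0708)

θ' = -1.5708 + 0.75·2.0 = -0.0708
R = v/ω = 1.25/0.75 = 1.6667
x' = 3.5 + 1.6667·(sin -0.0708 − sin -1.5708) = 5.0488
y' = 0.5 − 1.6667·(cos -0.0708 − cos -1.5708) = -1.1625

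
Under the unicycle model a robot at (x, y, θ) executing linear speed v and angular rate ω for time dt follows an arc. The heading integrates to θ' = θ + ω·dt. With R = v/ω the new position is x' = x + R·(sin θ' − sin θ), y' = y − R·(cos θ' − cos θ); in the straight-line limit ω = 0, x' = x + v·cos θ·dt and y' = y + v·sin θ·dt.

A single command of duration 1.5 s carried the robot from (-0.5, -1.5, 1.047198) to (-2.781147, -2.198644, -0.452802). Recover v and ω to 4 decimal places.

v = -1.7500, ω = -1.0000

Δθ = -0.452802 − 1.047198 = -1.500000
ω = Δθ/dt = -1.500000/1.5 = -1.0000
R = Δx/(sin θ' − sin θ) = 1.7500
v = R·ω = 1.7500·-1.0000 = -1.7500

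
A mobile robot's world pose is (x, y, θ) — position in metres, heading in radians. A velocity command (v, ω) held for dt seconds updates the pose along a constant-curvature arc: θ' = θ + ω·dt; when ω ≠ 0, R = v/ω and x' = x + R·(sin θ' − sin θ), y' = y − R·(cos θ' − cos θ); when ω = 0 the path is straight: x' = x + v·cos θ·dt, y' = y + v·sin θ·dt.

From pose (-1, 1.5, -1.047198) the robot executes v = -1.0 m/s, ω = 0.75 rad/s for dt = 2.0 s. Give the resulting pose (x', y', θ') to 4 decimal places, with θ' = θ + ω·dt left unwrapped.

θ' = -1.0472 + 0.75·2.0 = 0.4528
R = v/ω = -1.0/0.75 = -1.3333
x' = -1 + -1.3333·(sin 0.4528 − sin -1.0472) = -2.7380
y' = 1.5 − -1.3333·(cos 0.4528 − cos -1.0472) = 2.0323

(-2.7380, 2.0323, 0.4528)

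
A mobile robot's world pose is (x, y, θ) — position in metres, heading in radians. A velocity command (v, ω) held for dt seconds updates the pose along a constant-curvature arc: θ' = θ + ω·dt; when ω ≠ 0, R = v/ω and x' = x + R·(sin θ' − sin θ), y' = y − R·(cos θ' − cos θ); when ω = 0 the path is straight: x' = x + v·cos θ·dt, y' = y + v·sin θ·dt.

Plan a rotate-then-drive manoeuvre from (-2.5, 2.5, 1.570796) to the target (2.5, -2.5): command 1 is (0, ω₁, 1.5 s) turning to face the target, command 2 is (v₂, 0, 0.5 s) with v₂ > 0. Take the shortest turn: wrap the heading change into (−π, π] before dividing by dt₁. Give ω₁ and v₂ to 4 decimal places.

heading to target = atan2(-2.5−2.5, 2.5−-2.5) = -0.7854
Δθ = wrap(-0.7854 − 1.5708) = -2.3562; ω₁ = Δθ/dt₁ = -1.5708
distance = √((2.5−-2.5)² + (-2.5−2.5)²) = 7.0711; v₂ = distance/dt₂ = 14.1421

ω₁ = -1.5708, v₂ = 14.1421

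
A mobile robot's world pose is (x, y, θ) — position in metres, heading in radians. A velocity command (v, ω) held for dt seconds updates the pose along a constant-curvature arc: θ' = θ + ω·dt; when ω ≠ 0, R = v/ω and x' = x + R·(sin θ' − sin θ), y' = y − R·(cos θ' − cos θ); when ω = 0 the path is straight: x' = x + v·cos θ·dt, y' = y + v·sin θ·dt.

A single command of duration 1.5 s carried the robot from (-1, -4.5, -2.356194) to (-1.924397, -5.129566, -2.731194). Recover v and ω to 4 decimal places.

v = 0.7500, ω = -0.2500

Δθ = -2.731194 − -2.356194 = -0.375000
ω = Δθ/dt = -0.375000/1.5 = -0.2500
R = Δx/(sin θ' − sin θ) = -3.0000
v = R·ω = -3.0000·-0.2500 = 0.7500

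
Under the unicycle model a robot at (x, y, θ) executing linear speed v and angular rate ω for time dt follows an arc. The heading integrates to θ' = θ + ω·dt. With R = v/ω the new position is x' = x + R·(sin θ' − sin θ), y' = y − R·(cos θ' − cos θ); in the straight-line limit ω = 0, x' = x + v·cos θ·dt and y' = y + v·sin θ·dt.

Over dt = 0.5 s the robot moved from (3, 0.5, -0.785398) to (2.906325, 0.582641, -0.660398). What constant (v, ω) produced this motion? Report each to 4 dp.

Δθ = -0.660398 − -0.785398 = 0.125000
ω = Δθ/dt = 0.125000/0.5 = 0.2500
R = Δx/(sin θ' − sin θ) = -1.0000
v = R·ω = -1.0000·0.2500 = -0.2500

v = -0.2500, ω = 0.2500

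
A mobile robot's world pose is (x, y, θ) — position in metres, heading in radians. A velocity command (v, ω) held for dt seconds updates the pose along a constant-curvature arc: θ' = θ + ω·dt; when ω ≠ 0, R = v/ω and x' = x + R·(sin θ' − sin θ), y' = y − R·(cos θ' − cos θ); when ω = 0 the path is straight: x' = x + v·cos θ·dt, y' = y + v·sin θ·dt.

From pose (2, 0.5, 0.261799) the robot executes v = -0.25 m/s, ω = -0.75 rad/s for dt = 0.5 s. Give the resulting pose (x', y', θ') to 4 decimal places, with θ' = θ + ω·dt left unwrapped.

θ' = 0.2618 + -0.75·0.5 = -0.1132
R = v/ω = -0.25/-0.75 = 0.3333
x' = 2 + 0.3333·(sin -0.1132 − sin 0.2618) = 1.8761
y' = 0.5 − 0.3333·(cos -0.1132 − cos 0.2618) = 0.4908

(1.8761, 0.4908, -0.1132)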